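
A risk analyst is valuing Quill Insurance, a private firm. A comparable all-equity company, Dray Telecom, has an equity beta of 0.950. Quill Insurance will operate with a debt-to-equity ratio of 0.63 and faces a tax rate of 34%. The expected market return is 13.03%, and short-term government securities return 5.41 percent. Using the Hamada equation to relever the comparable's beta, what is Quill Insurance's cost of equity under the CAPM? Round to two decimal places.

15.66%

β_L = β_U × [1 + (1 − t)(D/E)] = 0.950 × [1 + (1 − 0.34) × 0.63]
    = 0.950 × [1 + 0.66 × 0.63] = 0.950 × 1.4158 = 1.3450
MRP = 13.03% − 5.41% = 7.62%
E(R) = R_f + β_L × MRP = 5.41% + 1.3450 × 7.62% = 15.66%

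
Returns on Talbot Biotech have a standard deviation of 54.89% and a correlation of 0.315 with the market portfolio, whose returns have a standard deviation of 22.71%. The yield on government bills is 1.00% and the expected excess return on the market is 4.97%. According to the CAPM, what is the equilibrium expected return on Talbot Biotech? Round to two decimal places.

4.78%

β = ρ × σ_i / σ_m = 0.315 × 54.89% / 22.71% = 0.7614
E(R) = 1.00% + 0.7614 × 4.97% = 4.78%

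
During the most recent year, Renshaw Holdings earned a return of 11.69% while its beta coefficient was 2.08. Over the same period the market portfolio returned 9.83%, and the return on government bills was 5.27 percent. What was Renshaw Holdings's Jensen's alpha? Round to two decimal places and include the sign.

Market excess return = 9.83% − 5.27% = 4.56%
CAPM benchmark = R_f + β(R_m − R_f) = 5.27% + 2.08 × 4.56% = 14.7548%
α = actual − benchmark = 11.69% − 14.7548% = -3.06%

-3.06%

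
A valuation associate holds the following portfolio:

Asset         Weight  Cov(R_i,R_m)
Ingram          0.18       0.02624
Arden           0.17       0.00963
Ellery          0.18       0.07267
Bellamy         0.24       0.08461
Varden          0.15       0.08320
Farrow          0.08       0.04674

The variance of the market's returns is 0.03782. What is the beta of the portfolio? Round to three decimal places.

β_Ingram = 0.02624 / 0.03782 = 0.6938
β_Arden = 0.00963 / 0.03782 = 0.2546
β_Ellery = 0.07267 / 0.03782 = 1.9215
β_Bellamy = 0.08461 / 0.03782 = 2.2372
β_Varden = 0.08320 / 0.03782 = 2.1999
β_Farrow = 0.04674 / 0.03782 = 1.2359
β_P = Σ w_i β_i = 0.18×0.6938 + 0.17×0.2546 + 0.18×1.9215 + 0.24×2.2372 + 0.15×2.1999 + 0.08×1.2359 = 1.4798

1.480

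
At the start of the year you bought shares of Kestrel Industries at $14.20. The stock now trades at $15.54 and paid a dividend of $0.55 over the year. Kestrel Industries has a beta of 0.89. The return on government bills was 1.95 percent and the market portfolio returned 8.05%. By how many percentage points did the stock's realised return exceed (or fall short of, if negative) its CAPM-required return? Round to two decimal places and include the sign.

Realised HPR = (P1 + D1 − P0) / P0 = (15.54 + 0.55 − 14.20) / 14.20 = 1.89 / 14.20 = 13.3099%
MRP = 8.05% − 1.95% = 6.10%
CAPM required = R_f + β·MRP = 1.95% + 0.89 × 6.10% = 7.3790%
α = realised − required = 13.3099% − 7.3790% = +5.93%

+5.93%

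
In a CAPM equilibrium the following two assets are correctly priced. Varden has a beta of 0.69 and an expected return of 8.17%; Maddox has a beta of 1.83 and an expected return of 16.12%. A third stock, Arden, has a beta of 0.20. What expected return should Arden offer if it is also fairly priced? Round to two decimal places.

MRP (SML slope) = (16.12% − 8.17%) / (1.83 − 0.69) = 7.95% / 1.14 = 6.9737%
R_f (intercept) = 8.17% − 0.69 × 6.9737% = 3.3581%
E(R_Arden) = R_f + β × MRP = 3.3581% + 0.20 × 6.9737% = 4.75%

4.75%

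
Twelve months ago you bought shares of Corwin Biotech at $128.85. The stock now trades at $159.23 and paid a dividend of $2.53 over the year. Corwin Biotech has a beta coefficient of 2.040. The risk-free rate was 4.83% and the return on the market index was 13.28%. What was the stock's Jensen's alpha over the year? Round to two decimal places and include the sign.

+3.47%

Realised HPR = (P1 + D1 − P0) / P0 = (159.23 + 2.53 − 128.85) / 128.85 = 32.91 / 128.85 = 25.5413%
MRP = 13.28% − 4.83% = 8.45%
CAPM required = R_f + β·MRP = 4.83% + 2.040 × 8.45% = 22.06800%
α = realised − required = 25.5413% − 22.06800% = +3.47%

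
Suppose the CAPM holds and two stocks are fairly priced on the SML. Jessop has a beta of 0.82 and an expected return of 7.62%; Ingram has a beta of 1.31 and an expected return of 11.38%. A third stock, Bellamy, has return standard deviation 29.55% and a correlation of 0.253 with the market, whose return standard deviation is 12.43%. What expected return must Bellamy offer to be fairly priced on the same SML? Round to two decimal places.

5.94%

MRP = (11.38% − 7.62%) / (1.31 − 0.82) = 7.6735%
R_f = 7.62% − 0.82 × 7.6735% = 1.3277%
β_Bellamy = ρ·σ_i/σ_m = 0.253 × 29.55 / 12.43 = 0.6015
E(R_Bellamy) = R_f + β × MRP = 1.3277% + 0.6015 × 7.6735% = 5.94%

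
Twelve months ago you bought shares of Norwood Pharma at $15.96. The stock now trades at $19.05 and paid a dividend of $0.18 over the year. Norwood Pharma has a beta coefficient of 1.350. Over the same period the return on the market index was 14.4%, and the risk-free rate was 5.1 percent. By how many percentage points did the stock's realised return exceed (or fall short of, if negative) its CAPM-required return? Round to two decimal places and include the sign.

Realised HPR = (P1 + D1 − P0) / P0 = (19.05 + 0.18 − 15.96) / 15.96 = 3.27 / 15.96 = 20.4887%
MRP = 14.4% − 5.1% = 9.30%
CAPM required = R_f + β·MRP = 5.1% + 1.350 × 9.3% = 17.6550%
α = realised − required = 20.4887% − 17.6550% = +2.83%

+2.83%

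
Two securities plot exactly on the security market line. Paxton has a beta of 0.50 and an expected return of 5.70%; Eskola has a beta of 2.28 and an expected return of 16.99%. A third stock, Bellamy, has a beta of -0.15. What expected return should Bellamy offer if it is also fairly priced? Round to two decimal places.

1.58%

MRP (SML slope) = (16.99% − 5.70%) / (2.28 − 0.50) = 11.29% / 1.78 = 6.3427%
R_f (intercept) = 5.70% − 0.50 × 6.3427% = 2.5287%
E(R_Bellamy) = R_f + β × MRP = 2.5287% + -0.15 × 6.3427% = 1.58%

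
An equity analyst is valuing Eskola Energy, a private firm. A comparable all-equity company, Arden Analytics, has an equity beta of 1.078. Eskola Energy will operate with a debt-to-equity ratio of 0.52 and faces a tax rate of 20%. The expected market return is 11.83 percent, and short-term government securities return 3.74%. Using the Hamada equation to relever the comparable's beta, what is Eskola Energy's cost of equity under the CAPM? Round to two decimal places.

16.09%

β_L = β_U × [1 + (1 − t)(D/E)] = 1.078 × [1 + (1 − 0.20) × 0.52]
    = 1.078 × [1 + 0.80 × 0.52] = 1.078 × 1.4160 = 1.5264
MRP = 11.83% − 3.74% = 8.09%
E(R) = R_f + β_L × MRP = 3.74% + 1.5264 × 8.09% = 16.09%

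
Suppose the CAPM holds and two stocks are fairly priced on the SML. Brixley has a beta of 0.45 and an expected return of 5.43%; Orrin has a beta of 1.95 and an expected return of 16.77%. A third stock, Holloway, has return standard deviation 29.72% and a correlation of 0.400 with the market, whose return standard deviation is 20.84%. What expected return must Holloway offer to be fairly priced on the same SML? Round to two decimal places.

MRP = (16.77% − 5.43%) / (1.95 − 0.45) = 7.5600%
R_f = 5.43% − 0.45 × 7.5600% = 2.0280%
β_Holloway = ρ·σ_i/σ_m = 0.400 × 29.72 / 20.84 = 0.5704
E(R_Holloway) = R_f + β × MRP = 2.0280% + 0.5704 × 7.5600% = 6.34%

6.34%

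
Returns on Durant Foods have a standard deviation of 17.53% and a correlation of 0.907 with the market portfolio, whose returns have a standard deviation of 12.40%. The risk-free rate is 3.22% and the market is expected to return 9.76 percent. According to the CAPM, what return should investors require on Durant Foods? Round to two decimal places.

11.61%

β = ρ × σ_i / σ_m = 0.907 × 17.53% / 12.40% = 1.2822
MRP = 9.76% − 3.22% = 6.54%
E(R) = 3.22% + 1.2822 × 6.54% = 11.61%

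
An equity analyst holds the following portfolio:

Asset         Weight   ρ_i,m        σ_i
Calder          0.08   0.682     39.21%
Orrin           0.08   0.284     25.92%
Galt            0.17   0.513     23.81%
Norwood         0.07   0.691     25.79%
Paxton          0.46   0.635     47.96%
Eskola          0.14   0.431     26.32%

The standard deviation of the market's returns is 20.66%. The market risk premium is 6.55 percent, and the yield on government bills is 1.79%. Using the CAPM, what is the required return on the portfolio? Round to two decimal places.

8.65%

β_Calder = 0.682 × 39.21% / 20.66% = 1.2943
β_Orrin = 0.284 × 25.92% / 20.66% = 0.3563
β_Galt = 0.513 × 23.81% / 20.66% = 0.5912
β_Norwood = 0.691 × 25.79% / 20.66% = 0.8626
β_Paxton = 0.635 × 47.96% / 20.66% = 1.4741
β_Eskola = 0.431 × 26.32% / 20.66% = 0.5491
β_P = Σ w_i β_i = 0.08×1.2943 + 0.08×0.3563 + 0.17×0.5912 + 0.07×0.8626 + 0.46×1.4741 + 0.14×0.5491 = 1.0479
E(R_P) = R_f + β_P × MRP = 1.79% + 1.0479 × 6.55% = 8.65%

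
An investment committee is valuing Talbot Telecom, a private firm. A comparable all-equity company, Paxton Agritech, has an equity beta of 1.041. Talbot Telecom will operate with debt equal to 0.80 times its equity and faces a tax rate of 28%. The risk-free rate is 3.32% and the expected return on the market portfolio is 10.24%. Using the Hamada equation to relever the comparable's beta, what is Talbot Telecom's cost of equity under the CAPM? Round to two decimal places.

β_L = β_U × [1 + (1 − t)(D/E)] = 1.041 × [1 + (1 − 0.28) × 0.80]
    = 1.041 × [1 + 0.72 × 0.80] = 1.041 × 1.5760 = 1.6406
MRP = 10.24% − 3.32% = 6.92%
E(R) = R_f + β_L × MRP = 3.32% + 1.6406 × 6.92% = 14.67%

14.67%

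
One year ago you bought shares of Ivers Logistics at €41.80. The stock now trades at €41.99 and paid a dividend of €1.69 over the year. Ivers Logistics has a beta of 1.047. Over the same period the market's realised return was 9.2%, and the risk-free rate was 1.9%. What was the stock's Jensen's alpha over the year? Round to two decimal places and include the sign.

-5.05%

Realised HPR = (P1 + D1 − P0) / P0 = (41.99 + 1.69 − 41.80) / 41.80 = 1.88 / 41.80 = 4.4976%
MRP = 9.2% − 1.9% = 7.30%
CAPM required = R_f + β·MRP = 1.9% + 1.047 × 7.3% = 9.5431%
α = realised − required = 4.4976% − 9.5431% = -5.05%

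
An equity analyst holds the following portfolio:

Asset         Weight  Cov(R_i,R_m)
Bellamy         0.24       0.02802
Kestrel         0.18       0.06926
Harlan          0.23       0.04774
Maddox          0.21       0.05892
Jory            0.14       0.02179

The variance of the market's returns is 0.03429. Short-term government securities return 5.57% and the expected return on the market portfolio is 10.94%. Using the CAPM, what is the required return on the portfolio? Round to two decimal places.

12.71%

β_Bellamy = 0.02802 / 0.03429 = 0.8171
β_Kestrel = 0.06926 / 0.03429 = 2.0198
β_Harlan = 0.04774 / 0.03429 = 1.3922
β_Maddox = 0.05892 / 0.03429 = 1.7183
β_Jory = 0.02179 / 0.03429 = 0.6355
β_P = Σ w_i β_i = 0.24×0.8171 + 0.18×2.0198 + 0.23×1.3922 + 0.21×1.7183 + 0.14×0.6355 = 1.3297
MRP = 10.94% − 5.57% = 5.37%
E(R_P) = R_f + β_P × MRP = 5.57% + 1.3297 × 5.37% = 12.71%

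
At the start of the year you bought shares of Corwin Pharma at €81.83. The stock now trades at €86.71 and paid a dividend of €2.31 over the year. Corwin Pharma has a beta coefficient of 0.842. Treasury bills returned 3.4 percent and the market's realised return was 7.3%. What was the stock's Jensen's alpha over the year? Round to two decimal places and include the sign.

+2.10%

Realised HPR = (P1 + D1 − P0) / P0 = (86.71 + 2.31 − 81.83) / 81.83 = 7.19 / 81.83 = 8.7865%
MRP = 7.3% − 3.4% = 3.90%
CAPM required = R_f + β·MRP = 3.4% + 0.842 × 3.9% = 6.6838%
α = realised − required = 8.7865% − 6.6838% = +2.10%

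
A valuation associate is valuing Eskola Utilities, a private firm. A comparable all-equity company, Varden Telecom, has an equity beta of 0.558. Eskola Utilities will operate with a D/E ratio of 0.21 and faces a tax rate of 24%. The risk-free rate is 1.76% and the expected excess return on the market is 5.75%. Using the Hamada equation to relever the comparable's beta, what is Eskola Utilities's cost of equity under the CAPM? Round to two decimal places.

5.48%

β_L = β_U × [1 + (1 − t)(D/E)] = 0.558 × [1 + (1 − 0.24) × 0.21]
    = 0.558 × [1 + 0.76 × 0.21] = 0.558 × 1.1596 = 0.6471
E(R) = R_f + β_L × MRP = 1.76% + 0.6471 × 5.75% = 5.48%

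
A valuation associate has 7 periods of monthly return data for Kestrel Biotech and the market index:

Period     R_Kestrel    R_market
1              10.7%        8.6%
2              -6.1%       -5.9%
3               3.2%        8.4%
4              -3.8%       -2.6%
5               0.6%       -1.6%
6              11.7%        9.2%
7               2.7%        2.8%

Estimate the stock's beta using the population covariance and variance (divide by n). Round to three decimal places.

0.990

Mean R_i = (10.7 − 6.1 + 3.2 − 3.8 + 0.6 + 11.7 + 2.7) / 7 = 2.7143%
Mean R_m = (8.6 − 5.9 + 8.4 − 2.6 − 1.6 + 9.2 + 2.8) / 7 = 2.7000%
Σ(R_i − R̄_i)(R_m − R̄_m) = 227.7100  ⇒  Cov = 227.7100 / 7 = 32.5300
Σ(R_m − R̄_m)² = 230.1000  ⇒  Var(R_m) = 230.1000 / 7 = 32.8714
β = Cov / Var(R_m) = 32.5300 / 32.8714 = 0.9896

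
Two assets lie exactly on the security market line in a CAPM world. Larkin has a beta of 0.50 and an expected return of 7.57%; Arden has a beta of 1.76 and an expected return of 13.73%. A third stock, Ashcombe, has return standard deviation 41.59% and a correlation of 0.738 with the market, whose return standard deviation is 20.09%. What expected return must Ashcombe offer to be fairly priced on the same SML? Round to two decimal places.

MRP = (13.73% − 7.57%) / (1.76 − 0.50) = 4.8889%
R_f = 7.57% − 0.50 × 4.8889% = 5.1256%
β_Ashcombe = ρ·σ_i/σ_m = 0.738 × 41.59 / 20.09 = 1.5278
E(R_Ashcombe) = R_f + β × MRP = 5.1256% + 1.5278 × 4.8889% = 12.59%

12.59%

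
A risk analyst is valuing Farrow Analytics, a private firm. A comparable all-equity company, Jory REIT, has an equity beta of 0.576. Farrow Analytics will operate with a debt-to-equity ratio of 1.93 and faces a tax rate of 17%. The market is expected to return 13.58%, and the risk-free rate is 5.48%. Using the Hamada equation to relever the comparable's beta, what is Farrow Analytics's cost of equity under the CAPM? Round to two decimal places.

β_L = β_U × [1 + (1 − t)(D/E)] = 0.576 × [1 + (1 − 0.17) × 1.93]
    = 0.576 × [1 + 0.83 × 1.93] = 0.576 × 2.6019 = 1.4987
MRP = 13.58% − 5.48% = 8.10%
E(R) = R_f + β_L × MRP = 5.48% + 1.4987 × 8.10% = 17.62%

17.62%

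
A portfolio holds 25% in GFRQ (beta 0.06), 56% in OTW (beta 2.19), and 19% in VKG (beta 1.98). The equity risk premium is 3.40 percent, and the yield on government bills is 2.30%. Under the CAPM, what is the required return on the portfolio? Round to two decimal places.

β_P = Σ w_i β_i = 0.25×0.06 + 0.56×2.19 + 0.19×1.98 = 1.6176
E(R_P) = R_f + β_P × MRP = 2.30% + 1.6176 × 3.40% = 7.80%

7.80%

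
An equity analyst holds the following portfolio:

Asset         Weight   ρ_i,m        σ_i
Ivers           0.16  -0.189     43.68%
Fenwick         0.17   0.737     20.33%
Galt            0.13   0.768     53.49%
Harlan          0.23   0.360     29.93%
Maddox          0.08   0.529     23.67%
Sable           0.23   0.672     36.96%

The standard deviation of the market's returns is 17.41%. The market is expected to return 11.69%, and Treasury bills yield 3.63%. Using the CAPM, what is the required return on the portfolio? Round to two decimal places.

β_Ivers = -0.189 × 43.68% / 17.41% = -0.4742
β_Fenwick = 0.737 × 20.33% / 17.41% = 0.8606
β_Galt = 0.768 × 53.49% / 17.41% = 2.3596
β_Harlan = 0.360 × 29.93% / 17.41% = 0.6189
β_Maddox = 0.529 × 23.67% / 17.41% = 0.7192
β_Sable = 0.672 × 36.96% / 17.41% = 1.4266
β_P = Σ w_i β_i = 0.16×-0.4742 + 0.17×0.8606 + 0.13×2.3596 + 0.23×0.6189 + 0.08×0.7192 + 0.23×1.4266 = 0.9052
MRP = 11.69% − 3.63% = 8.06%
E(R_P) = R_f + β_P × MRP = 3.63% + 0.9052 × 8.06% = 10.93%

10.93%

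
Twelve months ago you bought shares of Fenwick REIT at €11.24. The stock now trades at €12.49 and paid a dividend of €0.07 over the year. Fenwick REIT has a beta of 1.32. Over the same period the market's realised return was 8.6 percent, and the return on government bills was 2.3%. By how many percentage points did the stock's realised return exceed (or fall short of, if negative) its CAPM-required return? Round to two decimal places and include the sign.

Realised HPR = (P1 + D1 − P0) / P0 = (12.49 + 0.07 − 11.24) / 11.24 = 1.32 / 11.24 = 11.7438%
MRP = 8.6% − 2.3% = 6.30%
CAPM required = R_f + β·MRP = 2.3% + 1.32 × 6.3% = 10.6160%
α = realised − required = 11.7438% − 10.6160% = +1.13%

+1.13%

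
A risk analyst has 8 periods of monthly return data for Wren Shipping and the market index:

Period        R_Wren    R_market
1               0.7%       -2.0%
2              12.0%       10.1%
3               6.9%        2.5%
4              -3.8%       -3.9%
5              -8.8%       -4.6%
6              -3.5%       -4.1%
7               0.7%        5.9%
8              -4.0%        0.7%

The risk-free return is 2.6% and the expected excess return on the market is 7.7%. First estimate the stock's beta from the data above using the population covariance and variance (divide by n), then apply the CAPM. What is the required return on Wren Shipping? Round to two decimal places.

10.68%

Mean R_i = (0.7 + 12.0 + 6.9 − 3.8 − 8.8 − 3.5 + 0.7 − 4.0) / 8 = 0.0250%
Mean R_m = (-2.0 + 10.1 + 2.5 − 3.9 − 4.6 − 4.1 + 5.9 + 0.7) / 8 = 0.5750%
Σ(R_i − R̄_i)(R_m − R̄_m) = 207.9150  ⇒  Cov = 207.9150 / 8 = 25.9894
Σ(R_m − R̄_m)² = 198.0950  ⇒  Var(R_m) = 198.0950 / 8 = 24.7619
β = Cov / Var(R_m) = 25.9894 / 24.7619 = 1.0496
E(R) = R_f + β × MRP = 2.6% + 1.0496 × 7.7% = 10.68%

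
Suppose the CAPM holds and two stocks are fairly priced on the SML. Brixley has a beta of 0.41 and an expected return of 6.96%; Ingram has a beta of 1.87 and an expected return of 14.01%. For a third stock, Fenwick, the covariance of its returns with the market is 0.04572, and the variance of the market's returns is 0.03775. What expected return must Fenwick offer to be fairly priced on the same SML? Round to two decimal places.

MRP = (14.01% − 6.96%) / (1.87 − 0.41) = 4.8288%
R_f = 6.96% − 0.41 × 4.8288% = 4.9802%
β_Fenwick = Cov / Var(R_m) = 0.04572 / 0.03775 = 1.2111
E(R_Fenwick) = R_f + β × MRP = 4.9802% + 1.2111 × 4.8288% = 10.83%

10.83%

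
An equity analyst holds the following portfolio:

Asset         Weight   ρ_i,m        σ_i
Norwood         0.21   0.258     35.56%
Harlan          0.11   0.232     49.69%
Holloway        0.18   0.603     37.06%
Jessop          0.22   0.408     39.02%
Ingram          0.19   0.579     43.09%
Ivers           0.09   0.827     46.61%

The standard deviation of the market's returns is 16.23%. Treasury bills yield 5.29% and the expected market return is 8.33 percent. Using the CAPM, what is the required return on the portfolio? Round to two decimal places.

β_Norwood = 0.258 × 35.56% / 16.23% = 0.5653
β_Harlan = 0.232 × 49.69% / 16.23% = 0.7103
β_Holloway = 0.603 × 37.06% / 16.23% = 1.3769
β_Jessop = 0.408 × 39.02% / 16.23% = 0.9809
β_Ingram = 0.579 × 43.09% / 16.23% = 1.5372
β_Ivers = 0.827 × 46.61% / 16.23% = 2.3750
β_P = Σ w_i β_i = 0.21×0.5653 + 0.11×0.7103 + 0.18×1.3769 + 0.22×0.9809 + 0.19×1.5372 + 0.09×2.3750 = 1.1663
MRP = 8.33% − 5.29% = 3.04%
E(R_P) = R_f + β_P × MRP = 5.29% + 1.1663 × 3.04% = 8.84%

8.84%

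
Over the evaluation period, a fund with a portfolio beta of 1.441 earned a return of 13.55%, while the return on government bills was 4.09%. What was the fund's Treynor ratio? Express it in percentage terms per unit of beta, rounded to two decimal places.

Treynor = (R_P − R_f) / β_P = (13.55% − 4.09%) / 1.4410 = 9.46% / 1.4410 = 6.56%

6.56%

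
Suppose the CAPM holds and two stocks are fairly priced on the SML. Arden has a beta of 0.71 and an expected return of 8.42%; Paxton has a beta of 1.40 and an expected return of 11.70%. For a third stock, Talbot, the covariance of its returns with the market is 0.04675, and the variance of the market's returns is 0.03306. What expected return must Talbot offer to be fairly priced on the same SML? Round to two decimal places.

11.77%

MRP = (11.70% − 8.42%) / (1.40 − 0.71) = 4.7536%
R_f = 8.42% − 0.71 × 4.7536% = 5.0449%
β_Talbot = Cov / Var(R_m) = 0.04675 / 0.03306 = 1.4141
E(R_Talbot) = R_f + β × MRP = 5.0449% + 1.4141 × 4.7536% = 11.77%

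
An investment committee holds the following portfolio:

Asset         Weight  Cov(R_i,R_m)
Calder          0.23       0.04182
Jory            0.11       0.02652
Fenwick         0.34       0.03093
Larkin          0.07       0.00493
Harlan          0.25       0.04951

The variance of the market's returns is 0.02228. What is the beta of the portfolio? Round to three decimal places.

β_Calder = 0.04182 / 0.02228 = 1.8770
β_Jory = 0.02652 / 0.02228 = 1.1903
β_Fenwick = 0.03093 / 0.02228 = 1.3882
β_Larkin = 0.00493 / 0.02228 = 0.2213
β_Harlan = 0.04951 / 0.02228 = 2.2222
β_P = Σ w_i β_i = 0.23×1.8770 + 0.11×1.1903 + 0.34×1.3882 + 0.07×0.2213 + 0.25×2.2222 = 1.6057

1.606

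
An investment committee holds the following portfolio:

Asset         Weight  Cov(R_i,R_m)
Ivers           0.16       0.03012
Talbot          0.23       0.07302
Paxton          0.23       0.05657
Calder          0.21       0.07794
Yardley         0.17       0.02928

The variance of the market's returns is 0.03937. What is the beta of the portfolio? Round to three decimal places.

1.422

β_Ivers = 0.03012 / 0.03937 = 0.7650
β_Talbot = 0.07302 / 0.03937 = 1.8547
β_Paxton = 0.05657 / 0.03937 = 1.4369
β_Calder = 0.07794 / 0.03937 = 1.9797
β_Yardley = 0.02928 / 0.03937 = 0.7437
β_P = Σ w_i β_i = 0.16×0.7650 + 0.23×1.8547 + 0.23×1.4369 + 0.21×1.9797 + 0.17×0.7437 = 1.4216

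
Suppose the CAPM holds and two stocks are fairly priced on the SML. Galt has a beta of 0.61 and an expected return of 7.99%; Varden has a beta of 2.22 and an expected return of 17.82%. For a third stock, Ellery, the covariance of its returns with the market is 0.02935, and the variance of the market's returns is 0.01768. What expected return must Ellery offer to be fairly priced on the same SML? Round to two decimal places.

14.40%

MRP = (17.82% − 7.99%) / (2.22 − 0.61) = 6.1056%
R_f = 7.99% − 0.61 × 6.1056% = 4.2656%
β_Ellery = Cov / Var(R_m) = 0.02935 / 0.01768 = 1.6601
E(R_Ellery) = R_f + β × MRP = 4.2656% + 1.6601 × 6.1056% = 14.40%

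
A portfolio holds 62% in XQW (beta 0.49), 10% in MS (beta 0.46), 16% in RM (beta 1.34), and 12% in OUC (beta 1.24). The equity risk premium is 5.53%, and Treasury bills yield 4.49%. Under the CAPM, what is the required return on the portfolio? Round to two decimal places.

8.43%

β_P = Σ w_i β_i = 0.62×0.49 + 0.10×0.46 + 0.16×1.34 + 0.12×1.24 = 0.7130
E(R_P) = R_f + β_P × MRP = 4.49% + 0.7130 × 5.53% = 8.43%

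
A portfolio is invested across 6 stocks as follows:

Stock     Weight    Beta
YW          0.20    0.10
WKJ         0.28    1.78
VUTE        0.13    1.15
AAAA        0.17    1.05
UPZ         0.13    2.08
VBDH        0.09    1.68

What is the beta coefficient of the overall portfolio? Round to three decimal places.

1.268

β_P = Σ w_i β_i = 0.20×0.10 + 0.28×1.78 + 0.13×1.15 + 0.17×1.05 + 0.13×2.08 + 0.09×1.68 = 1.2680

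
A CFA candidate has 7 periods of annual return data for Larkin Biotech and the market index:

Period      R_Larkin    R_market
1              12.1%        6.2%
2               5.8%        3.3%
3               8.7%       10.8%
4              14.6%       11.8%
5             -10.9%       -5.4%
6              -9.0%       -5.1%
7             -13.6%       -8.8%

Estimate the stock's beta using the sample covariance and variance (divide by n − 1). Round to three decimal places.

Mean R_i = (12.1 + 5.8 + 8.7 + 14.6 − 10.9 − 9.0 − 13.6) / 7 = 1.1000%
Mean R_m = (6.2 + 3.3 + 10.8 + 11.8 − 5.4 − 5.1 − 8.8) / 7 = 1.8286%
Σ(R_i − R̄_i)(R_m − R̄_m) = 570.7600  ⇒  Cov = 570.7600 / 6 = 95.1267
Σ(R_m − R̄_m)² = 414.4143  ⇒  Var(R_m) = 414.4143 / 6 = 69.0691
β = Cov / Var(R_m) = 95.1267 / 69.0691 = 1.3773

1.377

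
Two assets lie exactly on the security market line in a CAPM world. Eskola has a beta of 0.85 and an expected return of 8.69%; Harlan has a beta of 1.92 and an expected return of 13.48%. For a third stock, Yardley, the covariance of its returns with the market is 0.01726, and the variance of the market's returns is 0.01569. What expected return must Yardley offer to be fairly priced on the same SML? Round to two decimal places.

9.81%

MRP = (13.48% − 8.69%) / (1.92 − 0.85) = 4.4766%
R_f = 8.69% − 0.85 × 4.4766% = 4.8849%
β_Yardley = Cov / Var(R_m) = 0.01726 / 0.01569 = 1.1001
E(R_Yardley) = R_f + β × MRP = 4.8849% + 1.1001 × 4.4766% = 9.81%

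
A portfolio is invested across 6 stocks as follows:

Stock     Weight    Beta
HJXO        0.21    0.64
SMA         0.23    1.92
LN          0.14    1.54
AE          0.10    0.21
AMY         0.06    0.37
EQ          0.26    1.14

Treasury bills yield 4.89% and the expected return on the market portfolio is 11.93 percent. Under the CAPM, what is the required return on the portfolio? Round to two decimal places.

12.85%

β_P = Σ w_i β_i = 0.21×0.64 + 0.23×1.92 + 0.14×1.54 + 0.10×0.21 + 0.06×0.37 + 0.26×1.14 = 1.1312
MRP = 11.93% − 4.89% = 7.04%
E(R_P) = R_f + β_P × MRP = 4.89% + 1.1312 × 7.04% = 12.85%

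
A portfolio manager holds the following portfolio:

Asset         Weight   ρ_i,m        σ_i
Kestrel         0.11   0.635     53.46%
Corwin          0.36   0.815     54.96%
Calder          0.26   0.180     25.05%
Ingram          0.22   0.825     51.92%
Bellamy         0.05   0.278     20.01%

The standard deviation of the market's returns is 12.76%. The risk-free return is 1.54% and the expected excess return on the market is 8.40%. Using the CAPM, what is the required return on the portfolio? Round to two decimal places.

β_Kestrel = 0.635 × 53.46% / 12.76% = 2.6604
β_Corwin = 0.815 × 54.96% / 12.76% = 3.5104
β_Calder = 0.180 × 25.05% / 12.76% = 0.3534
β_Ingram = 0.825 × 51.92% / 12.76% = 3.3569
β_Bellamy = 0.278 × 20.01% / 12.76% = 0.4360
β_P = Σ w_i β_i = 0.11×2.6604 + 0.36×3.5104 + 0.26×0.3534 + 0.22×3.3569 + 0.05×0.4360 = 2.4086
E(R_P) = R_f + β_P × MRP = 1.54% + 2.4086 × 8.40% = 21.77%

21.77%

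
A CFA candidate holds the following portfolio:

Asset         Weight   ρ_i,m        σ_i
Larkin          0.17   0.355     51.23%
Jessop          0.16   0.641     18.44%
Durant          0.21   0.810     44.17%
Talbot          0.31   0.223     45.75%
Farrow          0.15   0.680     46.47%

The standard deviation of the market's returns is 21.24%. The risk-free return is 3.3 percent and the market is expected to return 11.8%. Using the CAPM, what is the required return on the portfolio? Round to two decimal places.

β_Larkin = 0.355 × 51.23% / 21.24% = 0.8562
β_Jessop = 0.641 × 18.44% / 21.24% = 0.5565
β_Durant = 0.810 × 44.17% / 21.24% = 1.6844
β_Talbot = 0.223 × 45.75% / 21.24% = 0.4803
β_Farrow = 0.680 × 46.47% / 21.24% = 1.4877
β_P = Σ w_i β_i = 0.17×0.8562 + 0.16×0.5565 + 0.21×1.6844 + 0.31×0.4803 + 0.15×1.4877 = 0.9604
MRP = 11.8% − 3.3% = 8.50%
E(R_P) = R_f + β_P × MRP = 3.3% + 0.9604 × 8.5% = 11.46%

11.46%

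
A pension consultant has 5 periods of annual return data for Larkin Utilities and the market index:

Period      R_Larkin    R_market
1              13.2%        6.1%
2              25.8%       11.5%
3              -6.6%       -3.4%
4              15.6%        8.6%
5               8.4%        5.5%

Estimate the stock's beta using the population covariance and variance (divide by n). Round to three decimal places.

2.086

Mean R_i = (13.2 + 25.8 − 6.6 + 15.6 + 8.4) / 5 = 11.2800%
Mean R_m = (6.1 + 11.5 − 3.4 + 8.6 + 5.5) / 5 = 5.6600%
Σ(R_i − R̄_i)(R_m − R̄_m) = 260.7960  ⇒  Cov = 260.7960 / 5 = 52.1592
Σ(R_m − R̄_m)² = 125.0520  ⇒  Var(R_m) = 125.0520 / 5 = 25.0104
β = Cov / Var(R_m) = 52.1592 / 25.0104 = 2.0855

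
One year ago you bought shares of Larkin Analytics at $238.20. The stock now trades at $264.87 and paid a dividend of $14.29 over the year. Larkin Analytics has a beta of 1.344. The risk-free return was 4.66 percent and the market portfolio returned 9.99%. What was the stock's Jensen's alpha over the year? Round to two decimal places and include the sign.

Realised HPR = (P1 + D1 − P0) / P0 = (264.87 + 14.29 − 238.20) / 238.20 = 40.96 / 238.20 = 17.1956%
MRP = 9.99% − 4.66% = 5.33%
CAPM required = R_f + β·MRP = 4.66% + 1.344 × 5.33% = 11.82352%
α = realised − required = 17.1956% − 11.82352% = +5.37%

+5.37%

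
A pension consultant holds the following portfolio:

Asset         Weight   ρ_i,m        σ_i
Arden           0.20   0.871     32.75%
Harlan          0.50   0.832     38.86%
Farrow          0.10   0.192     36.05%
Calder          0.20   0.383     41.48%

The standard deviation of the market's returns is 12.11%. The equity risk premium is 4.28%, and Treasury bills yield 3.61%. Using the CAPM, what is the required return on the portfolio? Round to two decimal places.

β_Arden = 0.871 × 32.75% / 12.11% = 2.3555
β_Harlan = 0.832 × 38.86% / 12.11% = 2.6698
β_Farrow = 0.192 × 36.05% / 12.11% = 0.5716
β_Calder = 0.383 × 41.48% / 12.11% = 1.3119
β_P = Σ w_i β_i = 0.20×2.3555 + 0.50×2.6698 + 0.10×0.5716 + 0.20×1.3119 = 2.1255
E(R_P) = R_f + β_P × MRP = 3.61% + 2.1255 × 4.28% = 12.71%

12.71%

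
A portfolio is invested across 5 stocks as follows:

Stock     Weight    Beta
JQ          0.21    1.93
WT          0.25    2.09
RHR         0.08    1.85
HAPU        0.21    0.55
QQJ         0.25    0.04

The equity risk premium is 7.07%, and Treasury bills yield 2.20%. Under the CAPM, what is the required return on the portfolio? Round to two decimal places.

β_P = Σ w_i β_i = 0.21×1.93 + 0.25×2.09 + 0.08×1.85 + 0.21×0.55 + 0.25×0.04 = 1.2013
E(R_P) = R_f + β_P × MRP = 2.20% + 1.2013 × 7.07% = 10.69%

10.69%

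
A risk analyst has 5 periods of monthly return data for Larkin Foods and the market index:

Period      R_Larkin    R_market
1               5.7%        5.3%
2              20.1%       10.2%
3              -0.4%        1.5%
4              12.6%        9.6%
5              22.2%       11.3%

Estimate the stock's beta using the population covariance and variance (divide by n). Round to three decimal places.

Mean R_i = (5.7 + 20.1 − 0.4 + 12.6 + 22.2) / 5 = 12.0400%
Mean R_m = (5.3 + 10.2 + 1.5 + 9.6 + 11.3) / 5 = 7.5800%
Σ(R_i − R̄_i)(R_m − R̄_m) = 150.1340  ⇒  Cov = 150.1340 / 5 = 30.0268
Σ(R_m − R̄_m)² = 66.9480  ⇒  Var(R_m) = 66.9480 / 5 = 13.3896
β = Cov / Var(R_m) = 30.0268 / 13.3896 = 2.2425

2.243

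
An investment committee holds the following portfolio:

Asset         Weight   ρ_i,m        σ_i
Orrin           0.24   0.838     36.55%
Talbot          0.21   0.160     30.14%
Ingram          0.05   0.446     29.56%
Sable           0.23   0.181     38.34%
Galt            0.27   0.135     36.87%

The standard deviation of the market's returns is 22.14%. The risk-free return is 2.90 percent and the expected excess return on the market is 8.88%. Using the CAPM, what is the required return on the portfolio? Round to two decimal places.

β_Orrin = 0.838 × 36.55% / 22.14% = 1.3834
β_Talbot = 0.160 × 30.14% / 22.14% = 0.2178
β_Ingram = 0.446 × 29.56% / 22.14% = 0.5955
β_Sable = 0.181 × 38.34% / 22.14% = 0.3134
β_Galt = 0.135 × 36.87% / 22.14% = 0.2248
β_P = Σ w_i β_i = 0.24×1.3834 + 0.21×0.2178 + 0.05×0.5955 + 0.23×0.3134 + 0.27×0.2248 = 0.5403
E(R_P) = R_f + β_P × MRP = 2.90% + 0.5403 × 8.88% = 7.70%

7.70%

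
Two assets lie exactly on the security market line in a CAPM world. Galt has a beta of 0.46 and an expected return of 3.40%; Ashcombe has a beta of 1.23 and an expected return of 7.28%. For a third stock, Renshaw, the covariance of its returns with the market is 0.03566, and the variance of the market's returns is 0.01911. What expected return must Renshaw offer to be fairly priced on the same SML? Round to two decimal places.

10.48%

MRP = (7.28% − 3.40%) / (1.23 − 0.46) = 5.0390%
R_f = 3.40% − 0.46 × 5.0390% = 1.0821%
β_Renshaw = Cov / Var(R_m) = 0.03566 / 0.01911 = 1.8660
E(R_Renshaw) = R_f + β × MRP = 1.0821% + 1.8660 × 5.0390% = 10.48%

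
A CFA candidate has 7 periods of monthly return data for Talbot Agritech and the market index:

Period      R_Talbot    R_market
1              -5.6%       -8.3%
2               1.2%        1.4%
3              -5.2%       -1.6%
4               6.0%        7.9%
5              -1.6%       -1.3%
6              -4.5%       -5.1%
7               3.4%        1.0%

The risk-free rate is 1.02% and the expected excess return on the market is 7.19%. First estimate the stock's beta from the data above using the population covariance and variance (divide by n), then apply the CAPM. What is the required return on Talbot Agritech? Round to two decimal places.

Mean R_i = (-5.6 + 1.2 − 5.2 + 6.0 − 1.6 − 4.5 + 3.4) / 7 = -0.9000%
Mean R_m = (-8.3 + 1.4 − 1.6 + 7.9 − 1.3 − 5.1 + 1.0) / 7 = -0.8571%
Σ(R_i − R̄_i)(R_m − R̄_m) = 126.9100  ⇒  Cov = 126.9100 / 7 = 18.1300
Σ(R_m − R̄_m)² = 159.3771  ⇒  Var(R_m) = 159.3771 / 7 = 22.7682
β = Cov / Var(R_m) = 18.1300 / 22.7682 = 0.7963
E(R) = R_f + β × MRP = 1.02% + 0.7963 × 7.19% = 6.75%

6.75%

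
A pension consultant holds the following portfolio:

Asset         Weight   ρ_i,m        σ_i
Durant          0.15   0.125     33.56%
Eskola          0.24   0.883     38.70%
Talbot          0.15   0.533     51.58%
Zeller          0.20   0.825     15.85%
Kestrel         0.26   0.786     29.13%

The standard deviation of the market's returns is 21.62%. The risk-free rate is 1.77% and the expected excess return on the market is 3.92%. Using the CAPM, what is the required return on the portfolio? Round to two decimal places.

β_Durant = 0.125 × 33.56% / 21.62% = 0.1940
β_Eskola = 0.883 × 38.70% / 21.62% = 1.5806
β_Talbot = 0.533 × 51.58% / 21.62% = 1.2716
β_Zeller = 0.825 × 15.85% / 21.62% = 0.6048
β_Kestrel = 0.786 × 29.13% / 21.62% = 1.0590
β_P = Σ w_i β_i = 0.15×0.1940 + 0.24×1.5806 + 0.15×1.2716 + 0.20×0.6048 + 0.26×1.0590 = 0.9955
E(R_P) = R_f + β_P × MRP = 1.77% + 0.9955 × 3.92% = 5.67%

5.67%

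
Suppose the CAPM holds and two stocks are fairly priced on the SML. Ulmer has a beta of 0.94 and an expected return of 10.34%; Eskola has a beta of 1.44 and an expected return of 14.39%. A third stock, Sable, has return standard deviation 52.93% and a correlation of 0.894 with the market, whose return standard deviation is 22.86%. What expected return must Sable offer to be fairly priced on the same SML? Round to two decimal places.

MRP = (14.39% − 10.34%) / (1.44 − 0.94) = 8.1000%
R_f = 10.34% − 0.94 × 8.1000% = 2.7260%
β_Sable = ρ·σ_i/σ_m = 0.894 × 52.93 / 22.86 = 2.0700
E(R_Sable) = R_f + β × MRP = 2.7260% + 2.0700 × 8.1000% = 19.49%

19.49%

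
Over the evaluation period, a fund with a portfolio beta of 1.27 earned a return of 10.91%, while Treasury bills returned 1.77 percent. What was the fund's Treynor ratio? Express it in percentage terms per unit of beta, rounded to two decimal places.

7.20%

Treynor = (R_P − R_f) / β_P = (10.91% − 1.77%) / 1.2700 = 9.14% / 1.2700 = 7.20%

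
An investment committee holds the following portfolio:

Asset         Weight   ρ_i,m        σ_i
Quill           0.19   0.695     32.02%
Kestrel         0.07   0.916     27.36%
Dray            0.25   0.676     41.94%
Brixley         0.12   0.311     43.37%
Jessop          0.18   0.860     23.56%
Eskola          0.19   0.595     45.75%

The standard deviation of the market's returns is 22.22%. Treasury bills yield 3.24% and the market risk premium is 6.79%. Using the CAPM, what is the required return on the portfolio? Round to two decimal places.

β_Quill = 0.695 × 32.02% / 22.22% = 1.0015
β_Kestrel = 0.916 × 27.36% / 22.22% = 1.1279
β_Dray = 0.676 × 41.94% / 22.22% = 1.2759
β_Brixley = 0.311 × 43.37% / 22.22% = 0.6070
β_Jessop = 0.860 × 23.56% / 22.22% = 0.9119
β_Eskola = 0.595 × 45.75% / 22.22% = 1.2251
β_P = Σ w_i β_i = 0.19×1.0015 + 0.07×1.1279 + 0.25×1.2759 + 0.12×0.6070 + 0.18×0.9119 + 0.19×1.2251 = 1.0580
E(R_P) = R_f + β_P × MRP = 3.24% + 1.0580 × 6.79% = 10.42%

10.42%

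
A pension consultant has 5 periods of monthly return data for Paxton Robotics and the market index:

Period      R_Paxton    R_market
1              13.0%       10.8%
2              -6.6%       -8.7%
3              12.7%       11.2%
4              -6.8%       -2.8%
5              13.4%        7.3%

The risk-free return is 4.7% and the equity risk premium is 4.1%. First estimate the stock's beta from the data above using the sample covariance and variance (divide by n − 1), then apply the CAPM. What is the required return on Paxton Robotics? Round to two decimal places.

Mean R_i = (13.0 − 6.6 + 12.7 − 6.8 + 13.4) / 5 = 5.1400%
Mean R_m = (10.8 − 8.7 + 11.2 − 2.8 + 7.3) / 5 = 3.5600%
Σ(R_i − R̄_i)(R_m − R̄_m) = 365.4280  ⇒  Cov = 365.4280 / 4 = 91.3570
Σ(R_m − R̄_m)² = 315.5320  ⇒  Var(R_m) = 315.5320 / 4 = 78.8830
β = Cov / Var(R_m) = 91.3570 / 78.8830 = 1.1581
E(R) = R_f + β × MRP = 4.7% + 1.1581 × 4.1% = 9.45%

9.45%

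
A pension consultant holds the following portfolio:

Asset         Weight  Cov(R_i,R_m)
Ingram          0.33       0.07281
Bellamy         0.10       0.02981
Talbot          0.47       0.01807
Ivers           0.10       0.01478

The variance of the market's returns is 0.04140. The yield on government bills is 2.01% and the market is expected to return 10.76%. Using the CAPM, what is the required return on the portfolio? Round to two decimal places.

9.83%

β_Ingram = 0.07281 / 0.04140 = 1.7587
β_Bellamy = 0.02981 / 0.04140 = 0.7200
β_Talbot = 0.01807 / 0.04140 = 0.4365
β_Ivers = 0.01478 / 0.04140 = 0.3570
β_P = Σ w_i β_i = 0.33×1.7587 + 0.10×0.7200 + 0.47×0.4365 + 0.10×0.3570 = 0.8932
MRP = 10.76% − 2.01% = 8.75%
E(R_P) = R_f + β_P × MRP = 2.01% + 0.8932 × 8.75% = 9.83%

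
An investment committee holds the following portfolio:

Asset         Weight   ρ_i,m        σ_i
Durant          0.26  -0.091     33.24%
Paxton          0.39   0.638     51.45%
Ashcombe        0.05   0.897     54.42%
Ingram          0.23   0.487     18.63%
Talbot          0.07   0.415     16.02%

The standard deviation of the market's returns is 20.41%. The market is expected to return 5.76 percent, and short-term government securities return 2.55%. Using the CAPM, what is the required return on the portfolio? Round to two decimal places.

5.22%

β_Durant = -0.091 × 33.24% / 20.41% = -0.1482
β_Paxton = 0.638 × 51.45% / 20.41% = 1.6083
β_Ashcombe = 0.897 × 54.42% / 20.41% = 2.3917
β_Ingram = 0.487 × 18.63% / 20.41% = 0.4445
β_Talbot = 0.415 × 16.02% / 20.41% = 0.3257
β_P = Σ w_i β_i = 0.26×-0.1482 + 0.39×1.6083 + 0.05×2.3917 + 0.23×0.4445 + 0.07×0.3257 = 0.8333
MRP = 5.76% − 2.55% = 3.21%
E(R_P) = R_f + β_P × MRP = 2.55% + 0.8333 × 3.21% = 5.22%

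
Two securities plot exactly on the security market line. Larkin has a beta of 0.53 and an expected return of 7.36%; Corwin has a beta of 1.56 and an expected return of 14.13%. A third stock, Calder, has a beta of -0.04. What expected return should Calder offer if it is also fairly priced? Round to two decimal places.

MRP (SML slope) = (14.13% − 7.36%) / (1.56 − 0.53) = 6.77% / 1.03 = 6.5728%
R_f (intercept) = 7.36% − 0.53 × 6.5728% = 3.8764%
E(R_Calder) = R_f + β × MRP = 3.8764% + -0.04 × 6.5728% = 3.61%

3.61%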